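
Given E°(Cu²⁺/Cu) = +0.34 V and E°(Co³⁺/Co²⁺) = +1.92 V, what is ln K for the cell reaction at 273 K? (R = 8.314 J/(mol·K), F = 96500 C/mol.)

ln K = 134.4

E°_cell = +1.92 − (+0.34) = 1.58 V, with n = 2 electrons transferred.
At equilibrium E = 0, so the Nernst equation gives ln K = nFE°/RT = (2)(96500)(1.58)/((8.314)(273)) = 134.35.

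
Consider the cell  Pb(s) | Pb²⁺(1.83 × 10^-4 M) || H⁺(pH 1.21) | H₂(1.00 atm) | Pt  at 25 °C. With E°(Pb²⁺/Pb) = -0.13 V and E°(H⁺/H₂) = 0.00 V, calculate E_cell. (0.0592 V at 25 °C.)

The hydrogen couple is the cathode, so E°_cell = 0.13 V; n = 2.
[H⁺] = 10^(−1.21) = 0.062 M, and Q = [Pb²⁺]·P(H₂) / [H⁺]^2 = 0.0481.
E = E° − (0.0592/2) log Q = 0.13 − (0.0592/2)(-1.318) = 0.169 V.

0.17 V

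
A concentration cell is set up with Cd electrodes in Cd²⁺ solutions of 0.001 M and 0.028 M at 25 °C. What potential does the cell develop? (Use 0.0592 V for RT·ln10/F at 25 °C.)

Both half-cells are Cd²⁺/Cd, so E°_cell = 0. The concentrated side is the cathode; the cell reaction moves Cd²⁺ from high to low concentration with n = 2.
Q = [Cd²⁺]_dilute/[Cd²⁺]_conc = 0.001/0.028 = 0.0357.
E = 0 − (0.0592/2) log Q = −(0.0592/2)(-1.447) = 0.0428 V.

0.043 V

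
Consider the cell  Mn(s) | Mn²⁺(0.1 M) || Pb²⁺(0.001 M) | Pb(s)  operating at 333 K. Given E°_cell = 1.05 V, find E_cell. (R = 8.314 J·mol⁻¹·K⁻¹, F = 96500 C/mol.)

Balancing electrons gives n = 2; the reaction quotient is Q = [Mn²⁺]/[Pb²⁺] = 100.
E = E° − (RT/nF) ln Q = 1.05 − (8.314×333)/(2×96500) × (4.605) = 1.050 − 0.066 = 0.984 V.

0.984 V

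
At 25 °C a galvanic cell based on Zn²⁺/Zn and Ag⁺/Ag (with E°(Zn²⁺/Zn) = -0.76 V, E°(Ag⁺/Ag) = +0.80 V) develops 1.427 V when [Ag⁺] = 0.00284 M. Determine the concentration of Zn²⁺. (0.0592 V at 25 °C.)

From the Nernst equation, log Q = n(E° − E)/0.0592 = 2(1.56 − 1.427)/0.0592 = 4.493, so Q = 3.11 × 10^4.
With Q = [Zn²⁺]/[Ag⁺]^2 and the known concentrations, [Zn²⁺] in the numerator gives [Zn²⁺] = 0.25 M.

0.25 M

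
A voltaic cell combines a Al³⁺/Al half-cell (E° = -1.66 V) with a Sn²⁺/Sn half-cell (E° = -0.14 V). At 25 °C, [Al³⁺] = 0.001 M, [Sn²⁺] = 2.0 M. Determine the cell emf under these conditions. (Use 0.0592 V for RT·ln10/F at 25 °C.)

The Sn²⁺/Sn couple has the higher reduction potential and acts as the cathode, so E°_cell = -0.14 − (-1.66) = 1.52 V.
Balancing electrons gives n = 6; the reaction quotient is Q = [Al³⁺]^2/[Sn²⁺]^3 = 1.25 × 10^-7.
At 25 °C, E = E° − (0.0592/n) log Q = 1.52 − (0.0592/6)(-6.903) = 1.520 + 0.068 = 1.588 V.

1.59 V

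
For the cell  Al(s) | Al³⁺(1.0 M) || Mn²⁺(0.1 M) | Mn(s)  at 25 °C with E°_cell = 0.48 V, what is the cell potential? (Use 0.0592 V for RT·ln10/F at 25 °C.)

0.450 V

Balancing electrons gives n = 6; the reaction quotient is Q = [Al³⁺]^2/[Mn²⁺]^3 = 1000.
At 25 °C, E = E° − (0.0592/n) log Q = 0.48 − (0.0592/6)(3.000) = 0.480 − 0.030 = 0.450 V.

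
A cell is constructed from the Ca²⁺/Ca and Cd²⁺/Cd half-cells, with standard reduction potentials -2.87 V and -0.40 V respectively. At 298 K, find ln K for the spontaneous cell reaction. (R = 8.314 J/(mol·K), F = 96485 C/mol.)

ln K = 192.4

E°_cell = -0.40 − (-2.87) = 2.47 V, with n = 2 electrons transferred.
At equilibrium E = 0, so the Nernst equation gives ln K = nFE°/RT = (2)(96485)(2.47)/((8.314)(298)) = 192.38.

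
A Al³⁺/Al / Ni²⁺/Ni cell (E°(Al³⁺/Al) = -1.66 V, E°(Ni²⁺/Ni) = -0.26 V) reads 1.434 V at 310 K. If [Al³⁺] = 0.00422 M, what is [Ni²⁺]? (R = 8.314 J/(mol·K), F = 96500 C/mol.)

From the Nernst equation, ln Q = nF(E° − E)/RT = 6×96500×(1.40 − 1.434)/(8.314×310) = -7.638, so Q = 4.82 × 10^-4.
With Q = [Al³⁺]^2/[Ni²⁺]^3 and the known concentrations, [Ni²⁺]^3 in the denominator gives [Ni²⁺] = 0.33 M.

0.33 M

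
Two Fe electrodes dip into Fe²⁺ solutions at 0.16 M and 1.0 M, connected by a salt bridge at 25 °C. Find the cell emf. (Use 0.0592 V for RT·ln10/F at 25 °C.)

0.024 V

Both half-cells are Fe²⁺/Fe, so E°_cell = 0. The concentrated side is the cathode; the cell reaction moves Fe²⁺ from high to low concentration with n = 2.
Q = [Fe²⁺]_dilute/[Fe²⁺]_conc = 0.16/1.0 = 0.160.
E = 0 − (0.0592/2) log Q = −(0.0592/2)(-0.796) = 0.0236 V.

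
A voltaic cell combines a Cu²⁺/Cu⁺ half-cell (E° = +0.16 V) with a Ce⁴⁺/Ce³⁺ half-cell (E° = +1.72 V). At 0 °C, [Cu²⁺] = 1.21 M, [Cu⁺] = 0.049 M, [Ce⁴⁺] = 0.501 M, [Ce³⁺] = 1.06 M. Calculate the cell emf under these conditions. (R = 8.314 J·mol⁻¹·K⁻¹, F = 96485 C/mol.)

1.47 V

The Ce⁴⁺/Ce³⁺ couple has the higher reduction potential and acts as the cathode, so E°_cell = +1.72 − (+0.16) = 1.56 V.
Balancing electrons gives n = 1; the reaction quotient is Q = [Cu²⁺]·[Ce³⁺]/([Cu⁺]·[Ce⁴⁺]) = 52.2.
E = E° − (RT/nF) ln Q = 1.56 − (8.314×273)/(1×96485) × (3.956) = 1.560 − 0.093 = 1.467 V.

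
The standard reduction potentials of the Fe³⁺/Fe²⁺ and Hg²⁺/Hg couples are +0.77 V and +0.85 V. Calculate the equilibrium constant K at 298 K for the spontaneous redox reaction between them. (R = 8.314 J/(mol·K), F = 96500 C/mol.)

510

E°_cell = +0.85 − (+0.77) = 0.08 V, with n = 2 electrons transferred.
At equilibrium E = 0, so the Nernst equation gives ln K = nFE°/RT = (2)(96500)(0.08)/((8.314)(298)) = 6.23.
K = e^6.23 = 510.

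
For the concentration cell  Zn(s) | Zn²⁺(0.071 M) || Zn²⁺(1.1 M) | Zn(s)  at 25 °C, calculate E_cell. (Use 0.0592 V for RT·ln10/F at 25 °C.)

Both half-cells are Zn²⁺/Zn, so E°_cell = 0. The concentrated side is the cathode; the cell reaction moves Zn²⁺ from high to low concentration with n = 2.
Q = [Zn²⁺]_dilute/[Zn²⁺]_conc = 0.071/1.1 = 0.0645.
E = 0 − (0.0592/2) log Q = −(0.0592/2)(-1.190) = 0.0352 V.

0.035 V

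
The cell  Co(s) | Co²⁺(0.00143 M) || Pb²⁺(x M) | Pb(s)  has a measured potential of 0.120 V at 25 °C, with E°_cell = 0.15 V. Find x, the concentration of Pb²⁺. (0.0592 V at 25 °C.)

1.4 × 10^-4 M

From the Nernst equation, log Q = n(E° − E)/0.0592 = 2(0.15 − 0.120)/0.0592 = 1.014, so Q = 10.3.
With Q = [Co²⁺]/[Pb²⁺] and the known concentrations, [Pb²⁺] in the denominator gives [Pb²⁺] = 1.4 × 10^-4 M.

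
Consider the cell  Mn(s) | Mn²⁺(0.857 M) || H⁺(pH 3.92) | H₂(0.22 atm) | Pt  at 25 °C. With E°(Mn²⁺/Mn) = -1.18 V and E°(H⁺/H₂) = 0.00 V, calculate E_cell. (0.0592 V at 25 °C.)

The hydrogen couple is the cathode, so E°_cell = 1.18 V; n = 2.
[H⁺] = 10^(−3.92) = 1.2 × 10^-4 M, and Q = [Mn²⁺]·P(H₂) / [H⁺]^2 = 1.3 × 10^7.
E = E° − (0.0592/2) log Q = 1.18 − (0.0592/2)(7.115) = 0.969 V.

0.97 V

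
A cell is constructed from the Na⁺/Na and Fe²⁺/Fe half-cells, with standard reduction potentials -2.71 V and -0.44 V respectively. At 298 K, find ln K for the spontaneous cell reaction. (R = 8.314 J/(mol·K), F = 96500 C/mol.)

ln K = 176.8

E°_cell = -0.44 − (-2.71) = 2.27 V, with n = 2 electrons transferred.
At equilibrium E = 0, so the Nernst equation gives ln K = nFE°/RT = (2)(96500)(2.27)/((8.314)(298)) = 176.83.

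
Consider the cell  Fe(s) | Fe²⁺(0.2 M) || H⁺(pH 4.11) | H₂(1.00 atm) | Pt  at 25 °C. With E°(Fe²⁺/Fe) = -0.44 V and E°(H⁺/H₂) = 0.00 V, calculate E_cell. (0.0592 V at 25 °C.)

0.22 V

The hydrogen couple is the cathode, so E°_cell = 0.44 V; n = 2.
[H⁺] = 10^(−4.11) = 7.8 × 10^-5 M, and Q = [Fe²⁺]·P(H₂) / [H⁺]^2 = 3.32 × 10^7.
E = E° − (0.0592/2) log Q = 0.44 − (0.0592/2)(7.521) = 0.217 V.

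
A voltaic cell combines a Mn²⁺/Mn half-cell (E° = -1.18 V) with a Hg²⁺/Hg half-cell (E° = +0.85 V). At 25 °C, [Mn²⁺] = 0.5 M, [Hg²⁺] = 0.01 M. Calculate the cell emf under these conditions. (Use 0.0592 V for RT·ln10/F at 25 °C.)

1.98 V

The Hg²⁺/Hg couple has the higher reduction potential and acts as the cathode, so E°_cell = +0.85 − (-1.18) = 2.03 V.
Balancing electrons gives n = 2; the reaction quotient is Q = [Mn²⁺]/[Hg²⁺] = 50.0.
At 25 °C, E = E° − (0.0592/n) log Q = 2.03 − (0.0592/2)(1.699) = 2.030 − 0.050 = 1.980 V.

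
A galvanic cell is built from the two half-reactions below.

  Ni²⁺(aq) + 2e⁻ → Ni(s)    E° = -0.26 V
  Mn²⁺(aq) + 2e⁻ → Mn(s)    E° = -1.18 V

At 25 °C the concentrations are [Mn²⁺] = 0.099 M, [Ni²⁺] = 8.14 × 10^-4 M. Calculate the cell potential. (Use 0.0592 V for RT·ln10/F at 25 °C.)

0.858 V

The Ni²⁺/Ni couple has the higher reduction potential and acts as the cathode, so E°_cell = -0.26 − (-1.18) = 0.92 V.
Balancing electrons gives n = 2; the reaction quotient is Q = [Mn²⁺]/[Ni²⁺] = 122.
At 25 °C, E = E° − (0.0592/n) log Q = 0.92 − (0.0592/2)(2.085) = 0.920 − 0.062 = 0.858 V.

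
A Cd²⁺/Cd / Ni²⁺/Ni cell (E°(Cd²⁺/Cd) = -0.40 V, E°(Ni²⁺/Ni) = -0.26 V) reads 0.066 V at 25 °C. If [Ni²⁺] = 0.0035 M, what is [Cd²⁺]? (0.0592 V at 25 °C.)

1.1 M

From the Nernst equation, log Q = n(E° − E)/0.0592 = 2(0.14 − 0.066)/0.0592 = 2.500, so Q = 316.
With Q = [Cd²⁺]/[Ni²⁺] and the known concentrations, [Cd²⁺] in the numerator gives [Cd²⁺] = 1.1 M.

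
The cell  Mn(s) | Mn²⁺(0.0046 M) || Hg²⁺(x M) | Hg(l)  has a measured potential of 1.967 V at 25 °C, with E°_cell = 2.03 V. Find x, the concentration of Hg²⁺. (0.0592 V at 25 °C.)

3.4 × 10^-5 M

From the Nernst equation, log Q = n(E° − E)/0.0592 = 2(2.03 − 1.967)/0.0592 = 2.128, so Q = 134.
With Q = [Mn²⁺]/[Hg²⁺] and the known concentrations, [Hg²⁺] in the denominator gives [Hg²⁺] = 3.4 × 10^-5 M.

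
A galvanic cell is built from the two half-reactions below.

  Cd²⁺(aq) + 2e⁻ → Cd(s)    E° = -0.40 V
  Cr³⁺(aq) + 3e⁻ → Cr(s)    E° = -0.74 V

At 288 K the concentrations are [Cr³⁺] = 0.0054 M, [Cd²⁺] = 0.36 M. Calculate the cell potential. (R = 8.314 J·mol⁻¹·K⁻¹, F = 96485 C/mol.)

The Cd²⁺/Cd couple has the higher reduction potential and acts as the cathode, so E°_cell = -0.40 − (-0.74) = 0.34 V.
Balancing electrons gives n = 6; the reaction quotient is Q = [Cr³⁺]^2/[Cd²⁺]^3 = 6.25 × 10^-4.
E = E° − (RT/nF) ln Q = 0.34 − (8.314×288)/(6×96485) × (-7.378) = 0.340 + 0.031 = 0.371 V.

0.371 V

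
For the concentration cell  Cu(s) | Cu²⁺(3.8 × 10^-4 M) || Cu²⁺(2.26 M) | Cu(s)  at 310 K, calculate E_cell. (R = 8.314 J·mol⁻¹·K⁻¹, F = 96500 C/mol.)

Both half-cells are Cu²⁺/Cu, so E°_cell = 0. The concentrated side is the cathode; the cell reaction moves Cu²⁺ from high to low concentration with n = 2.
Q = [Cu²⁺]_dilute/[Cu²⁺]_conc = 3.8 × 10^-4/2.26 = 1.68 × 10^-4.
E = 0 − (RT/nF) ln Q = −((8.314×310)/(2×96500))(-8.691) = 0.1161 V.

0.12 V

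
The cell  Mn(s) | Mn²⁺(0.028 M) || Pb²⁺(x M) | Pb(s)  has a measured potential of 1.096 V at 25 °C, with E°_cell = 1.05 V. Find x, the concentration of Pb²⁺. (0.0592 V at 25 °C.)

1.0 M

From the Nernst equation, log Q = n(E° − E)/0.0592 = 2(1.05 − 1.096)/0.0592 = -1.554, so Q = 0.0279.
With Q = [Mn²⁺]/[Pb²⁺] and the known concentrations, [Pb²⁺] in the denominator gives [Pb²⁺] = 1.0 M.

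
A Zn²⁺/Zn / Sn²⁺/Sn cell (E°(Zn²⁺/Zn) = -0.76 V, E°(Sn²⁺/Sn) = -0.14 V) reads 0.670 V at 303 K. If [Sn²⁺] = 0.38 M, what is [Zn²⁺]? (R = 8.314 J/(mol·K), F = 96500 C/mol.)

From the Nernst equation, ln Q = nF(E° − E)/RT = 2×96500×(0.62 − 0.670)/(8.314×303) = -3.831, so Q = 0.0217.
With Q = [Zn²⁺]/[Sn²⁺] and the known concentrations, [Zn²⁺] in the numerator gives [Zn²⁺] = 0.0082 M.

0.0082 M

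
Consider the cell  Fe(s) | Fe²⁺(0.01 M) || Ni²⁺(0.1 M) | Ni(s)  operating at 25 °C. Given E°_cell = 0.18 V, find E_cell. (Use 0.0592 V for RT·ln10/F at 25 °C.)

Balancing electrons gives n = 2; the reaction quotient is Q = [Fe²⁺]/[Ni²⁺] = 0.100.
At 25 °C, E = E° − (0.0592/n) log Q = 0.18 − (0.0592/2)(-1.000) = 0.180 + 0.030 = 0.210 V.

0.210 V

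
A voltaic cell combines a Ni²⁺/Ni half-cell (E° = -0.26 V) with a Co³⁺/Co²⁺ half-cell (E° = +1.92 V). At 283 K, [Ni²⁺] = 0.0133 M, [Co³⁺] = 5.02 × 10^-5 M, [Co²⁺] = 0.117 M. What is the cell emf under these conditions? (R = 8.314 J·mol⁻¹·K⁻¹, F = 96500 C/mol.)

2.04 V

The Co³⁺/Co²⁺ couple has the higher reduction potential and acts as the cathode, so E°_cell = +1.92 − (-0.26) = 2.18 V.
Balancing electrons gives n = 2; the reaction quotient is Q = [Ni²⁺]·[Co²⁺]^2/[Co³⁺]^2 = 7.22 × 10^4.
E = E° − (RT/nF) ln Q = 2.18 − (8.314×283)/(2×96500) × (11.188) = 2.180 − 0.136 = 2.044 V.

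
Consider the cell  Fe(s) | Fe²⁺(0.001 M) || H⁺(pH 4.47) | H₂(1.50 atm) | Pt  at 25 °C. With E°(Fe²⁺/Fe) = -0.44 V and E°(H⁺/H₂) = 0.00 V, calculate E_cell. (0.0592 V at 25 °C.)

0.26 V

The hydrogen couple is the cathode, so E°_cell = 0.44 V; n = 2.
[H⁺] = 10^(−4.47) = 3.4 × 10^-5 M, and Q = [Fe²⁺]·P(H₂) / [H⁺]^2 = 1.31 × 10^6.
E = E° − (0.0592/2) log Q = 0.44 − (0.0592/2)(6.116) = 0.259 V.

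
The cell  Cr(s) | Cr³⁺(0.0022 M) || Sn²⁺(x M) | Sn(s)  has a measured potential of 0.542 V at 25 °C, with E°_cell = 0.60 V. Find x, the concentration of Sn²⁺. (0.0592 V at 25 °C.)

1.9 × 10^-4 M

From the Nernst equation, log Q = n(E° − E)/0.0592 = 6(0.60 − 0.542)/0.0592 = 5.878, so Q = 7.56 × 10^5.
With Q = [Cr³⁺]^2/[Sn²⁺]^3 and the known concentrations, [Sn²⁺]^3 in the denominator gives [Sn²⁺] = 1.9 × 10^-4 M.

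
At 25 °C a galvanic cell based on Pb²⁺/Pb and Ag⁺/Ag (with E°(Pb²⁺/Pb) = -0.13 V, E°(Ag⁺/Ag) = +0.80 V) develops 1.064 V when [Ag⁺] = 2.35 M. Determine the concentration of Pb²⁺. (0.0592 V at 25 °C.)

1.6 × 10^-4 M

From the Nernst equation, log Q = n(E° − E)/0.0592 = 2(0.93 − 1.064)/0.0592 = -4.527, so Q = 2.97 × 10^-5.
With Q = [Pb²⁺]/[Ag⁺]^2 and the known concentrations, [Pb²⁺] in the numerator gives [Pb²⁺] = 1.6 × 10^-4 M.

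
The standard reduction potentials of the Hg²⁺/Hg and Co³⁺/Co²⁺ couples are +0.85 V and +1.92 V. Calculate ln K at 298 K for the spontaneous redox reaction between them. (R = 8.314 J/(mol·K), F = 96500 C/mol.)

ln K = 83.4

E°_cell = +1.92 − (+0.85) = 1.07 V, with n = 2 electrons transferred.
At equilibrium E = 0, so the Nernst equation gives ln K = nFE°/RT = (2)(96500)(1.07)/((8.314)(298)) = 83.35.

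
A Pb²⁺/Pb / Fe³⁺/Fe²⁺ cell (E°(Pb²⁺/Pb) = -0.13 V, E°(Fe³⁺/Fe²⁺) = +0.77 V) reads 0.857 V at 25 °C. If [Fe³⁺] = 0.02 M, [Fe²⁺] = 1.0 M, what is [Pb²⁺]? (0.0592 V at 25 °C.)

From the Nernst equation, log Q = n(E° − E)/0.0592 = 2(0.90 − 0.857)/0.0592 = 1.453, so Q = 28.4.
With Q = [Pb²⁺]·[Fe²⁺]^2/[Fe³⁺]^2 and the known concentrations, [Pb²⁺] in the numerator gives [Pb²⁺] = 0.011 M.

0.011 M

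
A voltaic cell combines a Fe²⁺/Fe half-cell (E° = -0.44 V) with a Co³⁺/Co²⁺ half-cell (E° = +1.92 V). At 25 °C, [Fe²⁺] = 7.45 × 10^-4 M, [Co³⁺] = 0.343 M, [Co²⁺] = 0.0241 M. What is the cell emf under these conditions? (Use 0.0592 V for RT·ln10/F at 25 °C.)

2.52 V

The Co³⁺/Co²⁺ couple has the higher reduction potential and acts as the cathode, so E°_cell = +1.92 − (-0.44) = 2.36 V.
Balancing electrons gives n = 2; the reaction quotient is Q = [Fe²⁺]·[Co²⁺]^2/[Co³⁺]^2 = 3.68 × 10^-6.
At 25 °C, E = E° − (0.0592/n) log Q = 2.36 − (0.0592/2)(-5.434) = 2.360 + 0.161 = 2.521 V.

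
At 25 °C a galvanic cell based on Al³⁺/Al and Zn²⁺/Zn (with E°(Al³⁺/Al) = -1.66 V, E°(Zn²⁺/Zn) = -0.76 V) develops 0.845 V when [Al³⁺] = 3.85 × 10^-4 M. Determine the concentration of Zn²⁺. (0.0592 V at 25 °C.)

From the Nernst equation, log Q = n(E° − E)/0.0592 = 6(0.90 − 0.845)/0.0592 = 5.574, so Q = 3.75 × 10^5.
With Q = [Al³⁺]^2/[Zn²⁺]^3 and the known concentrations, [Zn²⁺]^3 in the denominator gives [Zn²⁺] = 7.3 × 10^-5 M.

7.3 × 10^-5 M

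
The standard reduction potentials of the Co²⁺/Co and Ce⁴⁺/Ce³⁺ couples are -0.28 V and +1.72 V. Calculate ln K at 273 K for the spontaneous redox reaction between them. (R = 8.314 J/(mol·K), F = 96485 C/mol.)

E°_cell = +1.72 − (-0.28) = 2.00 V, with n = 2 electrons transferred.
At equilibrium E = 0, so the Nernst equation gives ln K = nFE°/RT = (2)(96485)(2.00)/((8.314)(273)) = 170.04.

ln K = 170.0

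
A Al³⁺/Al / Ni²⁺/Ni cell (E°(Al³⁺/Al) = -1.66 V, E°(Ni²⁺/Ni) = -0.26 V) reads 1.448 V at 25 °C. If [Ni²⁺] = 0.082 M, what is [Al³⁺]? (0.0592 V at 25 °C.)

From the Nernst equation, log Q = n(E° − E)/0.0592 = 6(1.40 − 1.448)/0.0592 = -4.865, so Q = 1.37 × 10^-5.
With Q = [Al³⁺]^2/[Ni²⁺]^3 and the known concentrations, [Al³⁺]^2 in the numerator gives [Al³⁺] = 8.7 × 10^-5 M.

8.7 × 10^-5 M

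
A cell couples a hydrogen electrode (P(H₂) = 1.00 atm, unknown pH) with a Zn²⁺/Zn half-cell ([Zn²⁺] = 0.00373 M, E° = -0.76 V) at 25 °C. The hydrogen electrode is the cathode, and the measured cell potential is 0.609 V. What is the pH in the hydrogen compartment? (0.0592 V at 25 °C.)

E°_cell = 0.76 V and n = 2.
log Q = n(E° − E)/0.0592 = 2×(0.76 − 0.609)/0.0592 = 5.101.
With Q = [Zn²⁺]·P(H₂) / [H⁺]^2, solving for [H⁺] gives log[H⁺] = -3.765, so pH = 3.76.

pH = 3.76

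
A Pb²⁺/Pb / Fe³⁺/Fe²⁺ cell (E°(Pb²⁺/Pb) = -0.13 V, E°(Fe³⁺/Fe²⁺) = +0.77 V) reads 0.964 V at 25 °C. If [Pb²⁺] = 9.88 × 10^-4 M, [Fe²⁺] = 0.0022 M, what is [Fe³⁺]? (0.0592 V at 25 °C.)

8.3 × 10^-4 M

From the Nernst equation, log Q = n(E° − E)/0.0592 = 2(0.90 − 0.964)/0.0592 = -2.162, so Q = 0.00688.
With Q = [Pb²⁺]·[Fe²⁺]^2/[Fe³⁺]^2 and the known concentrations, [Fe³⁺]^2 in the denominator gives [Fe³⁺] = 8.3 × 10^-4 M.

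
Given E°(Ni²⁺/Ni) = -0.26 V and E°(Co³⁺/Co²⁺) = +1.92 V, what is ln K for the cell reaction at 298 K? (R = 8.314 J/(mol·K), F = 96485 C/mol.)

ln K = 169.8

E°_cell = +1.92 − (-0.26) = 2.18 V, with n = 2 electrons transferred.
At equilibrium E = 0, so the Nernst equation gives ln K = nFE°/RT = (2)(96485)(2.18)/((8.314)(298)) = 169.79.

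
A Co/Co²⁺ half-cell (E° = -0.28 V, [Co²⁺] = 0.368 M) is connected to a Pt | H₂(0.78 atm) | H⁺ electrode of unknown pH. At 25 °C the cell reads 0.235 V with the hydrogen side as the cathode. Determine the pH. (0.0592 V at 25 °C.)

pH = 1.03

E°_cell = 0.28 V and n = 2.
log Q = n(E° − E)/0.0592 = 2×(0.28 − 0.235)/0.0592 = 1.520.
With Q = [Co²⁺]·P(H₂) / [H⁺]^2, solving for [H⁺] gives log[H⁺] = -1.031, so pH = 1.03.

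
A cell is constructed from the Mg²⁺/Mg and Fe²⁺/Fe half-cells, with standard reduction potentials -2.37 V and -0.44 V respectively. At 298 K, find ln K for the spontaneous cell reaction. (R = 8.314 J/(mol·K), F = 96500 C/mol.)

ln K = 150.3

E°_cell = -0.44 − (-2.37) = 1.93 V, with n = 2 electrons transferred.
At equilibrium E = 0, so the Nernst equation gives ln K = nFE°/RT = (2)(96500)(1.93)/((8.314)(298)) = 150.34.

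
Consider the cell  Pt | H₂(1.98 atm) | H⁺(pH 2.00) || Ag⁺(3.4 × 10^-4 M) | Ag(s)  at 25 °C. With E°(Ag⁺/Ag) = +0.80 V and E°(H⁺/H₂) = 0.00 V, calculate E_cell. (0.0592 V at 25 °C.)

The Ag⁺/Ag couple is the cathode, so E°_cell = 0.80 V; n = 2.
[H⁺] = 10^(−2.00) = 0.010 M, and Q = [H⁺]^2 / ([Ag⁺]^2·P(H₂)) = 437.
E = E° − (0.0592/2) log Q = 0.80 − (0.0592/2)(2.640) = 0.722 V.

0.72 V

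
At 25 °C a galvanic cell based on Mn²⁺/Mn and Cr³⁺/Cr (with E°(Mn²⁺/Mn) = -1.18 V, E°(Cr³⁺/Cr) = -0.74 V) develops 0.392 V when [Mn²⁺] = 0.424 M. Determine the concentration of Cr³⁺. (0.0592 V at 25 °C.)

From the Nernst equation, log Q = n(E° − E)/0.0592 = 6(0.44 − 0.392)/0.0592 = 4.865, so Q = 7.33 × 10^4.
With Q = [Mn²⁺]^3/[Cr³⁺]^2 and the known concentrations, [Cr³⁺]^2 in the denominator gives [Cr³⁺] = 0.001 M.

0.001 M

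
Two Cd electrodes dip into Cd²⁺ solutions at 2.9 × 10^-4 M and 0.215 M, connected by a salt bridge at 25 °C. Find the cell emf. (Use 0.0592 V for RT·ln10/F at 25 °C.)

Both half-cells are Cd²⁺/Cd, so E°_cell = 0. The concentrated side is the cathode; the cell reaction moves Cd²⁺ from high to low concentration with n = 2.
Q = [Cd²⁺]_dilute/[Cd²⁺]_conc = 2.9 × 10^-4/0.215 = 0.00135.
E = 0 − (0.0592/2) log Q = −(0.0592/2)(-2.870) = 0.0850 V.

0.085 V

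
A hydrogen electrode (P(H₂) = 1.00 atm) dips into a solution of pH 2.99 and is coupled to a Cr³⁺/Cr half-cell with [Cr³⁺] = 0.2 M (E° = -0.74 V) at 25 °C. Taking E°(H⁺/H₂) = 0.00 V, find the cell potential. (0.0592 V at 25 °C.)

0.58 V

The hydrogen couple is the cathode, so E°_cell = 0.74 V; n = 6.
[H⁺] = 10^(−2.99) = 0.0010 M, and Q = [Cr³⁺]^2·P(H₂)^3 / [H⁺]^6 = 3.48 × 10^16.
E = E° − (0.0592/6) log Q = 0.74 − (0.0592/6)(16.542) = 0.577 V.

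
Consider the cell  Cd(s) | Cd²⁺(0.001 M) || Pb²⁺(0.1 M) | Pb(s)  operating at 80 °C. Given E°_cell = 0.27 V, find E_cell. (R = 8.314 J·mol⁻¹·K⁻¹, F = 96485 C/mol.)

Balancing electrons gives n = 2; the reaction quotient is Q = [Cd²⁺]/[Pb²⁺] = 0.0100.
E = E° − (RT/nF) ln Q = 0.27 − (8.314×353)/(2×96485) × (-4.605) = 0.270 + 0.070 = 0.340 V.

0.340 V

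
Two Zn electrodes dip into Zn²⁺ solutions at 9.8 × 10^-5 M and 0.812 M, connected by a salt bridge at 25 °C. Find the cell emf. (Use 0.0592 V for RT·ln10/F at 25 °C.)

Both half-cells are Zn²⁺/Zn, so E°_cell = 0. The concentrated side is the cathode; the cell reaction moves Zn²⁺ from high to low concentration with n = 2.
Q = [Zn²⁺]_dilute/[Zn²⁺]_conc = 9.8 × 10^-5/0.812 = 1.21 × 10^-4.
E = 0 − (0.0592/2) log Q = −(0.0592/2)(-3.918) = 0.1160 V.

0.12 V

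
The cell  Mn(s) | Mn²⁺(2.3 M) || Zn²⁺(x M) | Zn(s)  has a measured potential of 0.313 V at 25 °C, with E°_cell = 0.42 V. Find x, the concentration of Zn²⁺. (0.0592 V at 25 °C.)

From the Nernst equation, log Q = n(E° − E)/0.0592 = 2(0.42 − 0.313)/0.0592 = 3.615, so Q = 4120.
With Q = [Mn²⁺]/[Zn²⁺] and the known concentrations, [Zn²⁺] in the denominator gives [Zn²⁺] = 5.6 × 10^-4 M.

5.6 × 10^-4 M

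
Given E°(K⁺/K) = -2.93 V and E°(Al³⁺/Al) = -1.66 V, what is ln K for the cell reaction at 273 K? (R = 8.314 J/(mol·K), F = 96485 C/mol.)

ln K = 162.0

E°_cell = -1.66 − (-2.93) = 1.27 V, with n = 3 electrons transferred.
At equilibrium E = 0, so the Nernst equation gives ln K = nFE°/RT = (3)(96485)(1.27)/((8.314)(273)) = 161.96.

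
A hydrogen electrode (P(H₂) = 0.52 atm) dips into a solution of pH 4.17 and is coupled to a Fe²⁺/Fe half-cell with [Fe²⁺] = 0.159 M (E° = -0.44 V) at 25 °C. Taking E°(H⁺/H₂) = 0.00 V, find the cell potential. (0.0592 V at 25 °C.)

0.23 V

The hydrogen couple is the cathode, so E°_cell = 0.44 V; n = 2.
[H⁺] = 10^(−4.17) = 6.8 × 10^-5 M, and Q = [Fe²⁺]·P(H₂) / [H⁺]^2 = 1.81 × 10^7.
E = E° − (0.0592/2) log Q = 0.44 − (0.0592/2)(7.257) = 0.225 V.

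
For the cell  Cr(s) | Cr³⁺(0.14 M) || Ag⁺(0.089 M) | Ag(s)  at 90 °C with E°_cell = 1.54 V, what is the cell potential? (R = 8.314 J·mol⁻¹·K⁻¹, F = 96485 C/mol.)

1.48 V

Balancing electrons gives n = 3; the reaction quotient is Q = [Cr³⁺]/[Ag⁺]^3 = 199.
E = E° − (RT/nF) ln Q = 1.54 − (8.314×363)/(3×96485) × (5.291) = 1.540 − 0.055 = 1.485 V.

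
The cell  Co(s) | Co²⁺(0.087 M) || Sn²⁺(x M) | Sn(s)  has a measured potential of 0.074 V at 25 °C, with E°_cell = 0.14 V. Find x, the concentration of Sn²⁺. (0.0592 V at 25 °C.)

From the Nernst equation, log Q = n(E° − E)/0.0592 = 2(0.14 − 0.074)/0.0592 = 2.230, so Q = 170.
With Q = [Co²⁺]/[Sn²⁺] and the known concentrations, [Sn²⁺] in the denominator gives [Sn²⁺] = 5.1 × 10^-4 M.

5.1 × 10^-4 M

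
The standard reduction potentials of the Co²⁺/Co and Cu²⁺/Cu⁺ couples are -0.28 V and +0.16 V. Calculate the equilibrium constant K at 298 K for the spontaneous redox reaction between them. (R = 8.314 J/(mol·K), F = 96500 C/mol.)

E°_cell = +0.16 − (-0.28) = 0.44 V, with n = 2 electrons transferred.
At equilibrium E = 0, so the Nernst equation gives ln K = nFE°/RT = (2)(96500)(0.44)/((8.314)(298)) = 34.28.
K = e^34.28 = 7.7 × 10^14.

7.7 × 10^14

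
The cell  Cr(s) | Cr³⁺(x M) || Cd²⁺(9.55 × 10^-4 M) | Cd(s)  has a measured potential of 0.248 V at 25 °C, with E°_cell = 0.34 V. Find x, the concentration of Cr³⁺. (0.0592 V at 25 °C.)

From the Nernst equation, log Q = n(E° − E)/0.0592 = 6(0.34 − 0.248)/0.0592 = 9.324, so Q = 2.11 × 10^9.
With Q = [Cr³⁺]^2/[Cd²⁺]^3 and the known concentrations, [Cr³⁺]^2 in the numerator gives [Cr³⁺] = 1.4 M.

1.4 M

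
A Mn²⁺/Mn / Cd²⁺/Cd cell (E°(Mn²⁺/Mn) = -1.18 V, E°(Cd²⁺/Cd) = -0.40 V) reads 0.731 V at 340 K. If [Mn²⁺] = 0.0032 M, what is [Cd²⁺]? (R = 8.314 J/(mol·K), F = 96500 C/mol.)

From the Nernst equation, ln Q = nF(E° − E)/RT = 2×96500×(0.78 − 0.731)/(8.314×340) = 3.346, so Q = 28.4.
With Q = [Mn²⁺]/[Cd²⁺] and the known concentrations, [Cd²⁺] in the denominator gives [Cd²⁺] = 1.1 × 10^-4 M.

1.1 × 10^-4 M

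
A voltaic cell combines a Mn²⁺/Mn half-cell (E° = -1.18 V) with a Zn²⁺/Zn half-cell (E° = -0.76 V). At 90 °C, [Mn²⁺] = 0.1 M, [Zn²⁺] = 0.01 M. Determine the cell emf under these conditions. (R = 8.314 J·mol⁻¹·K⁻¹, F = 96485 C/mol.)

0.384 V

The Zn²⁺/Zn couple has the higher reduction potential and acts as the cathode, so E°_cell = -0.76 − (-1.18) = 0.42 V.
Balancing electrons gives n = 2; the reaction quotient is Q = [Mn²⁺]/[Zn²⁺] = 10.0.
E = E° − (RT/nF) ln Q = 0.42 − (8.314×363)/(2×96485) × (2.303) = 0.420 − 0.036 = 0.384 V.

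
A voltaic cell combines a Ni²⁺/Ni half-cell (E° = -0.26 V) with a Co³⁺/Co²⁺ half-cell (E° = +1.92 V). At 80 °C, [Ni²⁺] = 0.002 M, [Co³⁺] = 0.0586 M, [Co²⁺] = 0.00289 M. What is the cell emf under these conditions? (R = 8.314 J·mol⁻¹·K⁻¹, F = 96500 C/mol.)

2.37 V

The Co³⁺/Co²⁺ couple has the higher reduction potential and acts as the cathode, so E°_cell = +1.92 − (-0.26) = 2.18 V.
Balancing electrons gives n = 2; the reaction quotient is Q = [Ni²⁺]·[Co²⁺]^2/[Co³⁺]^2 = 4.86 × 10^-6.
E = E° − (RT/nF) ln Q = 2.18 − (8.314×353)/(2×96500) × (-12.234) = 2.180 + 0.186 = 2.366 V.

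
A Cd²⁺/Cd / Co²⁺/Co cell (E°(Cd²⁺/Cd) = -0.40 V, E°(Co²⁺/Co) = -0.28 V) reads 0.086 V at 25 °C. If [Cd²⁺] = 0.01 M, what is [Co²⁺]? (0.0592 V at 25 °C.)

From the Nernst equation, log Q = n(E° − E)/0.0592 = 2(0.12 − 0.086)/0.0592 = 1.149, so Q = 14.1.
With Q = [Cd²⁺]/[Co²⁺] and the known concentrations, [Co²⁺] in the denominator gives [Co²⁺] = 7.1 × 10^-4 M.

7.1 × 10^-4 M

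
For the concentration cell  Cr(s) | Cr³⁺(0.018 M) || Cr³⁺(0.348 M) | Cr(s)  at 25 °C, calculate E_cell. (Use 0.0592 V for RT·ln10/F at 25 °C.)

0.025 V

Both half-cells are Cr³⁺/Cr, so E°_cell = 0. The concentrated side is the cathode; the cell reaction moves Cr³⁺ from high to low concentration with n = 3.
Q = [Cr³⁺]_dilute/[Cr³⁺]_conc = 0.018/0.348 = 0.0517.
E = 0 − (0.0592/3) log Q = −(0.0592/3)(-1.286) = 0.0254 V.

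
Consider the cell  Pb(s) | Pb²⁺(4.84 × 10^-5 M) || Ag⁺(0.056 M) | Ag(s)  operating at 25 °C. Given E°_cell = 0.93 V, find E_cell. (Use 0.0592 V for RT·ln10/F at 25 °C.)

0.984 V

Balancing electrons gives n = 2; the reaction quotient is Q = [Pb²⁺]/[Ag⁺]^2 = 0.0154.
At 25 °C, E = E° − (0.0592/n) log Q = 0.93 − (0.0592/2)(-1.812) = 0.930 + 0.054 = 0.984 V.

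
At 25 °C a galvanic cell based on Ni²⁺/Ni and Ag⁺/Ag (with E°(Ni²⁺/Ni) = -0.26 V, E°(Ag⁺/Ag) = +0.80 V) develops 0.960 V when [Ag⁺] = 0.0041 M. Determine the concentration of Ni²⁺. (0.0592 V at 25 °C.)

From the Nernst equation, log Q = n(E° − E)/0.0592 = 2(1.06 − 0.960)/0.0592 = 3.378, so Q = 2390.
With Q = [Ni²⁺]/[Ag⁺]^2 and the known concentrations, [Ni²⁺] in the numerator gives [Ni²⁺] = 0.04 M.

0.04 M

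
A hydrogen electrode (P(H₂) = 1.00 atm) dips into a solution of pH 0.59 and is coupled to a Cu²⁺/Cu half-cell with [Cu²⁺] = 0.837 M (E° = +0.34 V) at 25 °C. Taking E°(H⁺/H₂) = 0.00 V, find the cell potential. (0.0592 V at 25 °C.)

The Cu²⁺/Cu couple is the cathode, so E°_cell = 0.34 V; n = 2.
[H⁺] = 10^(−0.59) = 0.26 M, and Q = [H⁺]^2 / ([Cu²⁺]·P(H₂)) = 0.0789.
E = E° − (0.0592/2) log Q = 0.34 − (0.0592/2)(-1.103) = 0.373 V.

0.37 V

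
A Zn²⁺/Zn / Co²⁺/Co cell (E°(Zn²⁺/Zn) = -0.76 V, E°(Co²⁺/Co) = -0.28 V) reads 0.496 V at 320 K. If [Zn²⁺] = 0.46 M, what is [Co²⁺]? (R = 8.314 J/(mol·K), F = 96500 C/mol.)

1.5 M

From the Nernst equation, ln Q = nF(E° − E)/RT = 2×96500×(0.48 − 0.496)/(8.314×320) = -1.161, so Q = 0.313.
With Q = [Zn²⁺]/[Co²⁺] and the known concentrations, [Co²⁺] in the denominator gives [Co²⁺] = 1.5 M.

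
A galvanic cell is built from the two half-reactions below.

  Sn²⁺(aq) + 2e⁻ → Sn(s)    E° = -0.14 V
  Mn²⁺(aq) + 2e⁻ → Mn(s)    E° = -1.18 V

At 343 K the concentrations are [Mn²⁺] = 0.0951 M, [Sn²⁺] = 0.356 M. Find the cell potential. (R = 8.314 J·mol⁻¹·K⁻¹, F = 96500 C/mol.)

The Sn²⁺/Sn couple has the higher reduction potential and acts as the cathode, so E°_cell = -0.14 − (-1.18) = 1.04 V.
Balancing electrons gives n = 2; the reaction quotient is Q = [Mn²⁺]/[Sn²⁺] = 0.267.
E = E° − (RT/nF) ln Q = 1.04 − (8.314×343)/(2×96500) × (-1.320) = 1.040 + 0.020 = 1.060 V.

1.06 V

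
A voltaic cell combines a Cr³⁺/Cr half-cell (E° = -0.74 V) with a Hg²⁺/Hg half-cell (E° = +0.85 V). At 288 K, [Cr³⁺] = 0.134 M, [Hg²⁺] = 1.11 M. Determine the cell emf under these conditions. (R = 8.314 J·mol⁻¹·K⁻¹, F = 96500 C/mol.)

The Hg²⁺/Hg couple has the higher reduction potential and acts as the cathode, so E°_cell = +0.85 − (-0.74) = 1.59 V.
Balancing electrons gives n = 6; the reaction quotient is Q = [Cr³⁺]^2/[Hg²⁺]^3 = 0.0131.
E = E° − (RT/nF) ln Q = 1.59 − (8.314×288)/(6×96500) × (-4.333) = 1.590 + 0.018 = 1.608 V.

1.61 V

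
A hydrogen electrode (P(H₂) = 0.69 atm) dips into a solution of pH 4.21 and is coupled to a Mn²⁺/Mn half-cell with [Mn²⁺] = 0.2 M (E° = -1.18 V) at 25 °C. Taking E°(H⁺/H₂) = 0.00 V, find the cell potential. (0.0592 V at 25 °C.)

The hydrogen couple is the cathode, so E°_cell = 1.18 V; n = 2.
[H⁺] = 10^(−4.21) = 6.2 × 10^-5 M, and Q = [Mn²⁺]·P(H₂) / [H⁺]^2 = 3.63 × 10^7.
E = E° − (0.0592/2) log Q = 1.18 − (0.0592/2)(7.560) = 0.956 V.

0.96 V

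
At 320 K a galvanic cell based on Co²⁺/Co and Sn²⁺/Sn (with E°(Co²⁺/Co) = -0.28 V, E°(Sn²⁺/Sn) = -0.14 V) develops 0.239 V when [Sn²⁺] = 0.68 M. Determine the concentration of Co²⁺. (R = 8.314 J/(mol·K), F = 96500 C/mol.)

5.2 × 10^-4 M

From the Nernst equation, ln Q = nF(E° − E)/RT = 2×96500×(0.14 − 0.239)/(8.314×320) = -7.182, so Q = 7.6 × 10^-4.
With Q = [Co²⁺]/[Sn²⁺] and the known concentrations, [Co²⁺] in the numerator gives [Co²⁺] = 5.2 × 10^-4 M.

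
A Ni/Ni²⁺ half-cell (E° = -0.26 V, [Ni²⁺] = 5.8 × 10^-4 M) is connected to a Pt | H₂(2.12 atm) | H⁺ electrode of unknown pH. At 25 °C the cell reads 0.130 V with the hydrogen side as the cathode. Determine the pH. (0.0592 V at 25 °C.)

pH = 3.65

E°_cell = 0.26 V and n = 2.
log Q = n(E° − E)/0.0592 = 2×(0.26 − 0.130)/0.0592 = 4.392.
With Q = [Ni²⁺]·P(H₂) / [H⁺]^2, solving for [H⁺] gives log[H⁺] = -3.651, so pH = 3.65.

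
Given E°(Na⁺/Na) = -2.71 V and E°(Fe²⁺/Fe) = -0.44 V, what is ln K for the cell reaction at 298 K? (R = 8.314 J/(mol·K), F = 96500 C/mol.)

E°_cell = -0.44 − (-2.71) = 2.27 V, with n = 2 electrons transferred.
At equilibrium E = 0, so the Nernst equation gives ln K = nFE°/RT = (2)(96500)(2.27)/((8.314)(298)) = 176.83.

ln K = 176.8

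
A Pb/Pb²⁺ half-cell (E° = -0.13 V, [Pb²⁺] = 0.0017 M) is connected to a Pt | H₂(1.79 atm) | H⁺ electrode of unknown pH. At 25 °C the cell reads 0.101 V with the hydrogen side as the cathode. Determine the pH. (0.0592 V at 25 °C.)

pH = 1.75

E°_cell = 0.13 V and n = 2.
log Q = n(E° − E)/0.0592 = 2×(0.13 − 0.101)/0.0592 = 0.980.
With Q = [Pb²⁺]·P(H₂) / [H⁺]^2, solving for [H⁺] gives log[H⁺] = -1.748, so pH = 1.75.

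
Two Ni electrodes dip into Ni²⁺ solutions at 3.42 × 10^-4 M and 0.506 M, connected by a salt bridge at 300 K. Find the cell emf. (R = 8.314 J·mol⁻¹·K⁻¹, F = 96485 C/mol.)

0.094 V

Both half-cells are Ni²⁺/Ni, so E°_cell = 0. The concentrated side is the cathode; the cell reaction moves Ni²⁺ from high to low concentration with n = 2.
Q = [Ni²⁺]_dilute/[Ni²⁺]_conc = 3.42 × 10^-4/0.506 = 6.76 × 10^-4.
E = 0 − (RT/nF) ln Q = −((8.314×300)/(2×96485))(-7.299) = 0.0943 V.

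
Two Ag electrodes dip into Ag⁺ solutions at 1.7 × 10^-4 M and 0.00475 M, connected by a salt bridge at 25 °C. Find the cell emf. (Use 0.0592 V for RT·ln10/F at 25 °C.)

Both half-cells are Ag⁺/Ag, so E°_cell = 0. The concentrated side is the cathode; the cell reaction moves Ag⁺ from high to low concentration with n = 1.
Q = [Ag⁺]_dilute/[Ag⁺]_conc = 1.7 × 10^-4/0.00475 = 0.0358.
E = 0 − (0.0592/1) log Q = −(0.0592/1)(-1.446) = 0.0856 V.

0.086 V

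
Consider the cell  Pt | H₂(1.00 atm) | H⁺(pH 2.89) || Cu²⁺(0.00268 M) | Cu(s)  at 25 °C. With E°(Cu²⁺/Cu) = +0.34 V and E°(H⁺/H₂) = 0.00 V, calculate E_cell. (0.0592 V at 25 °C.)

0.43 V

The Cu²⁺/Cu couple is the cathode, so E°_cell = 0.34 V; n = 2.
[H⁺] = 10^(−2.89) = 0.0013 M, and Q = [H⁺]^2 / ([Cu²⁺]·P(H₂)) = 6.19 × 10^-4.
E = E° − (0.0592/2) log Q = 0.34 − (0.0592/2)(-3.208) = 0.435 V.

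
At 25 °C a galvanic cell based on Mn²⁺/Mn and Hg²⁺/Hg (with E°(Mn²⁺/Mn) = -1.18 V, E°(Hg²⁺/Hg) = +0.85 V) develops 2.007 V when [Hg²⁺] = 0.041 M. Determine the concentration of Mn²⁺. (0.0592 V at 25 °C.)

0.25 M

From the Nernst equation, log Q = n(E° − E)/0.0592 = 2(2.03 − 2.007)/0.0592 = 0.777, so Q = 5.98.
With Q = [Mn²⁺]/[Hg²⁺] and the known concentrations, [Mn²⁺] in the numerator gives [Mn²⁺] = 0.25 M.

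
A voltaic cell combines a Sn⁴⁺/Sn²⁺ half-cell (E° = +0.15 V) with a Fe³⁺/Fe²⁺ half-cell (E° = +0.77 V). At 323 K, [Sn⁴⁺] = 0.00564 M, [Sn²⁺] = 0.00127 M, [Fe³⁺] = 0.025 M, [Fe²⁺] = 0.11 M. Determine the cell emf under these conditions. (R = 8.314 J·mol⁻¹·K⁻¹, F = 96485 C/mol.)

The Fe³⁺/Fe²⁺ couple has the higher reduction potential and acts as the cathode, so E°_cell = +0.77 − (+0.15) = 0.62 V.
Balancing electrons gives n = 2; the reaction quotient is Q = [Sn⁴⁺]·[Fe²⁺]^2/([Sn²⁺]·[Fe³⁺]^2) = 86.0.
E = E° − (RT/nF) ln Q = 0.62 − (8.314×323)/(2×96485) × (4.454) = 0.620 − 0.062 = 0.558 V.

0.558 V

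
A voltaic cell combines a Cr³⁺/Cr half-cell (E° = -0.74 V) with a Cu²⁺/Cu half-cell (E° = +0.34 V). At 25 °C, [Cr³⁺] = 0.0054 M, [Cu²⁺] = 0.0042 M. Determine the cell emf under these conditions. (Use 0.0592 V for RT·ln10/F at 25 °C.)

1.05 V

The Cu²⁺/Cu couple has the higher reduction potential and acts as the cathode, so E°_cell = +0.34 − (-0.74) = 1.08 V.
Balancing electrons gives n = 6; the reaction quotient is Q = [Cr³⁺]^2/[Cu²⁺]^3 = 394.
At 25 °C, E = E° − (0.0592/n) log Q = 1.08 − (0.0592/6)(2.595) = 1.080 − 0.026 = 1.054 V.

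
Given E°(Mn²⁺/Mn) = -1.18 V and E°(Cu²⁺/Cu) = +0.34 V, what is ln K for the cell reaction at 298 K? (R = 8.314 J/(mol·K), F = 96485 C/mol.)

ln K = 118.4

E°_cell = +0.34 − (-1.18) = 1.52 V, with n = 2 electrons transferred.
At equilibrium E = 0, so the Nernst equation gives ln K = nFE°/RT = (2)(96485)(1.52)/((8.314)(298)) = 118.39.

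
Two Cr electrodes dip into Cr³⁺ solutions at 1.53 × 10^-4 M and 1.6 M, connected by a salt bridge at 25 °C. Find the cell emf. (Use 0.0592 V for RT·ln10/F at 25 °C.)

0.079 V

Both half-cells are Cr³⁺/Cr, so E°_cell = 0. The concentrated side is the cathode; the cell reaction moves Cr³⁺ from high to low concentration with n = 3.
Q = [Cr³⁺]_dilute/[Cr³⁺]_conc = 1.53 × 10^-4/1.6 = 9.56 × 10^-5.
E = 0 − (0.0592/3) log Q = −(0.0592/3)(-4.019) = 0.0793 V.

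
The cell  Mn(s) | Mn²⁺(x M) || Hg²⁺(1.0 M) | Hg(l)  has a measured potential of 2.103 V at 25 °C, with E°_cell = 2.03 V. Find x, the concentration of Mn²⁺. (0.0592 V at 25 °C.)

0.0034 M

From the Nernst equation, log Q = n(E° − E)/0.0592 = 2(2.03 − 2.103)/0.0592 = -2.466, so Q = 0.00342.
With Q = [Mn²⁺]/[Hg²⁺] and the known concentrations, [Mn²⁺] in the numerator gives [Mn²⁺] = 0.0034 M.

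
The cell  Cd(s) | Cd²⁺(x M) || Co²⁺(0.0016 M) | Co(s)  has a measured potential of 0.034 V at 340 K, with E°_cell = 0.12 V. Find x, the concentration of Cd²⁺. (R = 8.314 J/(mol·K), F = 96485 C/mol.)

From the Nernst equation, ln Q = nF(E° − E)/RT = 2×96485×(0.12 − 0.034)/(8.314×340) = 5.871, so Q = 355.
With Q = [Cd²⁺]/[Co²⁺] and the known concentrations, [Cd²⁺] in the numerator gives [Cd²⁺] = 0.57 M.

0.57 M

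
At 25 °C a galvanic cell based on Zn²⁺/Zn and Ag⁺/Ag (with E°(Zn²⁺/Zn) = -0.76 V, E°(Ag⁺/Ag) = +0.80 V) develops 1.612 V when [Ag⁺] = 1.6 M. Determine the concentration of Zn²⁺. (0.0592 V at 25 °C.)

0.045 M

From the Nernst equation, log Q = n(E° − E)/0.0592 = 2(1.56 − 1.612)/0.0592 = -1.757, so Q = 0.0175.
With Q = [Zn²⁺]/[Ag⁺]^2 and the known concentrations, [Zn²⁺] in the numerator gives [Zn²⁺] = 0.045 M.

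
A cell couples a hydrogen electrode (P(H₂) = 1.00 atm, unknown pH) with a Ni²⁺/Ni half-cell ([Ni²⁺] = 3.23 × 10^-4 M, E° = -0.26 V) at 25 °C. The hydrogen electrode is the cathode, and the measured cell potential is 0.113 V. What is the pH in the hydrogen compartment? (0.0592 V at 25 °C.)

pH = 4.23

E°_cell = 0.26 V and n = 2.
log Q = n(E° − E)/0.0592 = 2×(0.26 − 0.113)/0.0592 = 4.966.
With Q = [Ni²⁺]·P(H₂) / [H⁺]^2, solving for [H⁺] gives log[H⁺] = -4.229, so pH = 4.23.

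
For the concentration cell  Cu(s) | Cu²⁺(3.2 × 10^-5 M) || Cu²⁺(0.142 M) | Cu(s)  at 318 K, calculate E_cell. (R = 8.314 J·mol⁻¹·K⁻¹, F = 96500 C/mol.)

Both half-cells are Cu²⁺/Cu, so E°_cell = 0. The concentrated side is the cathode; the cell reaction moves Cu²⁺ from high to low concentration with n = 2.
Q = [Cu²⁺]_dilute/[Cu²⁺]_conc = 3.2 × 10^-5/0.142 = 2.25 × 10^-4.
E = 0 − (RT/nF) ln Q = −((8.314×318)/(2×96500))(-8.398) = 0.1150 V.

0.12 V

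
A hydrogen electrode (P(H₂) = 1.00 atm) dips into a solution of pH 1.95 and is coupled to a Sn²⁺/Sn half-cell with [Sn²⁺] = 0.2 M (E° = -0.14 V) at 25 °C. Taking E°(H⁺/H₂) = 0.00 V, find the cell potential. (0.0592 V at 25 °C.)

0.045 V

The hydrogen couple is the cathode, so E°_cell = 0.14 V; n = 2.
[H⁺] = 10^(−1.95) = 0.011 M, and Q = [Sn²⁺]·P(H₂) / [H⁺]^2 = 1590.
E = E° − (0.0592/2) log Q = 0.14 − (0.0592/2)(3.201) = 0.045 V.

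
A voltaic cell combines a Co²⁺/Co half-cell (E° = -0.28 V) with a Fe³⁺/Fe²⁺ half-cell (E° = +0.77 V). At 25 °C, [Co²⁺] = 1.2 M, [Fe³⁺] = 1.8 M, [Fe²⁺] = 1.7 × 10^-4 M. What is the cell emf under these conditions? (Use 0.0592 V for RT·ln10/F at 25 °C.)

1.29 V

The Fe³⁺/Fe²⁺ couple has the higher reduction potential and acts as the cathode, so E°_cell = +0.77 − (-0.28) = 1.05 V.
Balancing electrons gives n = 2; the reaction quotient is Q = [Co²⁺]·[Fe²⁺]^2/[Fe³⁺]^2 = 1.07 × 10^-8.
At 25 °C, E = E° − (0.0592/n) log Q = 1.05 − (0.0592/2)(-7.970) = 1.050 + 0.236 = 1.286 V.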